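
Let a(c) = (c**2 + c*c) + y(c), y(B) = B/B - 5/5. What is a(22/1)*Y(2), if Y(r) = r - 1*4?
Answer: -1936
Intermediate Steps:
Y(r) = -4 + r (Y(r) = r - 4 = -4 + r)
y(B) = 0 (y(B) = 1 - 5*1/5 = 1 - 1 = 0)
a(c) = 2*c**2 (a(c) = (c**2 + c*c) + 0 = (c**2 + c**2) + 0 = 2*c**2 + 0 = 2*c**2)
a(22/1)*Y(2) = (2*(22/1)**2)*(-4 + 2) = (2*(22*1)**2)*(-2) = (2*22**2)*(-2) = (2*484)*(-2) = 968*(-2) = -1936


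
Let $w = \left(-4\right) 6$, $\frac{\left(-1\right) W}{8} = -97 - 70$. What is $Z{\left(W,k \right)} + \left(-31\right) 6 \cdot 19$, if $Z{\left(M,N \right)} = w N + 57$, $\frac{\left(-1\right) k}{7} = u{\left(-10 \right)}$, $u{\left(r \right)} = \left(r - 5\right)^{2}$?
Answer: $34323$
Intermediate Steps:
$W = 1336$ ($W = - 8 \left(-97 - 70\right) = \left(-8\right) \left(-167\right) = 1336$)
$w = -24$
$u{\left(r \right)} = \left(-5 + r\right)^{2}$
$k = -1575$ ($k = - 7 \left(-5 - 10\right)^{2} = - 7 \left(-15\right)^{2} = \left(-7\right) 225 = -1575$)
$Z{\left(M,N \right)} = 57 - 24 N$ ($Z{\left(M,N \right)} = - 24 N + 57 = 57 - 24 N$)
$Z{\left(W,k \right)} + \left(-31\right) 6 \cdot 19 = \left(57 - -37800\right) + \left(-31\right) 6 \cdot 19 = \left(57 + 37800\right) - 3534 = 37857 - 3534 = 34323$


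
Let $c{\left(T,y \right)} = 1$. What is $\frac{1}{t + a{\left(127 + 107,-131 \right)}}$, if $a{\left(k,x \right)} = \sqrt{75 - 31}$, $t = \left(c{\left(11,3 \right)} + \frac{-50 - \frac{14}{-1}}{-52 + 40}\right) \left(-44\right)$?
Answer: $- \frac{4}{703} - \frac{\sqrt{11}}{15466} \approx -0.0059043$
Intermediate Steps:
$t = -176$ ($t = \left(1 + \frac{-50 - \frac{14}{-1}}{-52 + 40}\right) \left(-44\right) = \left(1 + \frac{-50 - -14}{-12}\right) \left(-44\right) = \left(1 + \left(-50 + 14\right) \left(- \frac{1}{12}\right)\right) \left(-44\right) = \left(1 - -3\right) \left(-44\right) = \left(1 + 3\right) \left(-44\right) = 4 \left(-44\right) = -176$)
$a{\left(k,x \right)} = 2 \sqrt{11}$ ($a{\left(k,x \right)} = \sqrt{44} = 2 \sqrt{11}$)
$\frac{1}{t + a{\left(127 + 107,-131 \right)}} = \frac{1}{-176 + 2 \sqrt{11}}$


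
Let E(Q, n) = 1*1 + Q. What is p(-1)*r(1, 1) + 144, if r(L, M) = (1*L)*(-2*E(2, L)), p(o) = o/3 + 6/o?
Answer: 182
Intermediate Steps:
E(Q, n) = 1 + Q
p(o) = 6/o + o/3 (p(o) = o*(⅓) + 6/o = o/3 + 6/o = 6/o + o/3)
r(L, M) = -6*L (r(L, M) = (1*L)*(-2*(1 + 2)) = L*(-2*3) = L*(-6) = -6*L)
p(-1)*r(1, 1) + 144 = (6/(-1) + (⅓)*(-1))*(-6*1) + 144 = (6*(-1) - ⅓)*(-6) + 144 = (-6 - ⅓)*(-6) + 144 = -19/3*(-6) + 144 = 38 + 144 = 182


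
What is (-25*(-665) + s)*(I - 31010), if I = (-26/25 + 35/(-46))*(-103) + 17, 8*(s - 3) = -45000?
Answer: -389821292911/1150 ≈ -3.3898e+8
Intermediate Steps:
s = -5622 (s = 3 + (1/8)*(-45000) = 3 - 5625 = -5622)
I = 232863/1150 (I = (-26*1/25 + 35*(-1/46))*(-103) + 17 = (-26/25 - 35/46)*(-103) + 17 = -2071/1150*(-103) + 17 = 213313/1150 + 17 = 232863/1150 ≈ 202.49)
(-25*(-665) + s)*(I - 31010) = (-25*(-665) - 5622)*(232863/1150 - 31010) = (16625 - 5622)*(-35428637/1150) = 11003*(-35428637/1150) = -389821292911/1150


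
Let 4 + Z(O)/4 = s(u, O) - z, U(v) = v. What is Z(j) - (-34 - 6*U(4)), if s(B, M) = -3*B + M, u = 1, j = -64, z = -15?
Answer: -166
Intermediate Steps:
s(B, M) = M - 3*B
Z(O) = 32 + 4*O (Z(O) = -16 + 4*((O - 3*1) - 1*(-15)) = -16 + 4*((O - 3) + 15) = -16 + 4*((-3 + O) + 15) = -16 + 4*(12 + O) = -16 + (48 + 4*O) = 32 + 4*O)
Z(j) - (-34 - 6*U(4)) = (32 + 4*(-64)) - (-34 - 6*4) = (32 - 256) - (-34 - 24) = -224 - 1*(-58) = -224 + 58 = -166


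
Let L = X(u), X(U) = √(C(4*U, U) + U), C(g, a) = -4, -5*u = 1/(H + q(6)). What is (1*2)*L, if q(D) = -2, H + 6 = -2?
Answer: I*√398/5 ≈ 3.99*I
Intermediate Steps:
H = -8 (H = -6 - 2 = -8)
u = 1/50 (u = -1/(5*(-8 - 2)) = -⅕/(-10) = -⅕*(-⅒) = 1/50 ≈ 0.020000)
X(U) = √(-4 + U)
L = I*√398/10 (L = √(-4 + 1/50) = √(-199/50) = I*√398/10 ≈ 1.995*I)
(1*2)*L = (1*2)*(I*√398/10) = 2*(I*√398/10) = I*√398/5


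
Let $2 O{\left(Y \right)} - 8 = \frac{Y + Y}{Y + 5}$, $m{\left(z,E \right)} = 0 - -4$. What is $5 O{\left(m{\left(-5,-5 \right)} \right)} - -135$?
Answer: $\frac{1415}{9} \approx 157.22$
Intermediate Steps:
$m{\left(z,E \right)} = 4$ ($m{\left(z,E \right)} = 0 + 4 = 4$)
$O{\left(Y \right)} = 4 + \frac{Y}{5 + Y}$ ($O{\left(Y \right)} = 4 + \frac{\left(Y + Y\right) \frac{1}{Y + 5}}{2} = 4 + \frac{2 Y \frac{1}{5 + Y}}{2} = 4 + \frac{Y}{5 + Y}$)
$5 O{\left(m{\left(-5,-5 \right)} \right)} - -135 = 5 \frac{5 \left(4 + 4\right)}{5 + 4} - -135 = 5 \cdot 5 \cdot \frac{1}{9} \cdot 8 + 135 = 5 \cdot \frac{40}{9} + 135 = \frac{200}{9} + 135 = \frac{1415}{9}$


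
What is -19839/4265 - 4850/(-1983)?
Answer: -18655487/8457495 ≈ -2.2058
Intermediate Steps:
-19839/4265 - 4850/(-1983) = -19839*1/4265 - 4850*(-1/1983) = -19839/4265 + 4850/1983 = -18655487/8457495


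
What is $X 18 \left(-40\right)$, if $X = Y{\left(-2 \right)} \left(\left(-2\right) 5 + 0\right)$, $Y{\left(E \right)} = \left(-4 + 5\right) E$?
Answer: $-14400$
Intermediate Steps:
$Y{\left(E \right)} = E$ ($Y{\left(E \right)} = 1 E = E$)
$X = 20$ ($X = - 2 \left(\left(-2\right) 5 + 0\right) = - 2 \left(-10 + 0\right) = \left(-2\right) \left(-10\right) = 20$)
$X 18 \left(-40\right) = 20 \cdot 18 \left(-40\right) = 360 \left(-40\right) = -14400$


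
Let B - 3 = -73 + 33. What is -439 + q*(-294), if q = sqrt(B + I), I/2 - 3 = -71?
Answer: -439 - 294*I*sqrt(173) ≈ -439.0 - 3867.0*I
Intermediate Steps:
I = -136 (I = 6 + 2*(-71) = 6 - 142 = -136)
B = -37 (B = 3 + (-73 + 33) = 3 - 40 = -37)
q = I*sqrt(173) (q = sqrt(-37 - 136) = sqrt(-173) = I*sqrt(173) ≈ 13.153*I)
-439 + q*(-294) = -439 + (I*sqrt(173))*(-294) = -439 - 294*I*sqrt(173)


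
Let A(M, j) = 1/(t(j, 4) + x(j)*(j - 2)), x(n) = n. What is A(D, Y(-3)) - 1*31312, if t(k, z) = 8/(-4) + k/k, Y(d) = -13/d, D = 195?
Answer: -2567575/82 ≈ -31312.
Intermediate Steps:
t(k, z) = -1 (t(k, z) = 8*(-1/4) + 1 = -2 + 1 = -1)
A(M, j) = 1/(-1 + j*(-2 + j)) (A(M, j) = 1/(-1 + j*(j - 2)) = 1/(-1 + j*(-2 + j)))
A(D, Y(-3)) - 1*31312 = 1/(-1 + (-13/(-3))**2 - (-26)/(-3)) - 1*31312 = 1/(-1 + (-13*(-1/3))**2 - (-26)*(-1)/3) - 31312 = 1/(-1 + (13/3)**2 - 2*13/3) - 31312 = 1/(-1 + 169/9 - 26/3) - 31312 = 1/(82/9) - 31312 = 9/82 - 31312 = -2567575/82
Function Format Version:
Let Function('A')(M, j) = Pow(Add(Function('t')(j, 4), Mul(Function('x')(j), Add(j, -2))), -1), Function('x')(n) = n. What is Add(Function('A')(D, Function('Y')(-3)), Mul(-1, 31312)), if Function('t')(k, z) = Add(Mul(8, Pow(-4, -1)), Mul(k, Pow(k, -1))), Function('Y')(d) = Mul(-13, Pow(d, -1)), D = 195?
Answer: Rational(-2567575, 82) ≈ -31312.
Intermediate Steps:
Function('t')(k, z) = -1 (Function('t')(k, z) = Add(Mul(8, Rational(-1, 4)), 1) = Add(-2, 1) = -1)
Function('A')(M, j) = Pow(Add(-1, Mul(j, Add(-2, j))), -1) (Function('A')(M, j) = Pow(Add(-1, Mul(j, Add(j, -2))), -1) = Pow(Add(-1, Mul(j, Add(-2, j))), -1))
Add(Function('A')(D, Function('Y')(-3)), Mul(-1, 31312)) = Add(Pow(Add(-1, Pow(Mul(-13, Pow(-3, -1)), 2), Mul(-2, Mul(-13, Pow(-3, -1)))), -1), Mul(-1, 31312)) = Add(Pow(Add(-1, Pow(Mul(-13, Rational(-1, 3)), 2), Mul(-2, Mul(-13, Rational(-1, 3)))), -1), -31312) = Add(Pow(Add(-1, Pow(Rational(13, 3), 2), Mul(-2, Rational(13, 3))), -1), -31312) = Add(Pow(Add(-1, Rational(169, 9), Rational(-26, 3)), -1), -31312) = Add(Pow(Rational(82, 9), -1), -31312) = Add(Rational(9, 82), -31312) = Rational(-2567575, 82)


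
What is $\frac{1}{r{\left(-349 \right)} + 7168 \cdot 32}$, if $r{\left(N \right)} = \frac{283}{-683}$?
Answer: $\frac{683}{156663525} \approx 4.3597 \cdot 10^{-6}$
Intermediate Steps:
$r{\left(N \right)} = - \frac{283}{683}$ ($r{\left(N \right)} = 283 \left(- \frac{1}{683}\right) = - \frac{283}{683}$)
$\frac{1}{r{\left(-349 \right)} + 7168 \cdot 32} = \frac{1}{- \frac{283}{683} + 7168 \cdot 32} = \frac{1}{- \frac{283}{683} + 229376} = \frac{1}{\frac{156663525}{683}} = \frac{683}{156663525}$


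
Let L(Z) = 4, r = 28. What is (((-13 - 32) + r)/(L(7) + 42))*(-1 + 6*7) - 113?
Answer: -5895/46 ≈ -128.15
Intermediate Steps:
(((-13 - 32) + r)/(L(7) + 42))*(-1 + 6*7) - 113 = (((-13 - 32) + 28)/(4 + 42))*(-1 + 6*7) - 113 = ((-45 + 28)/46)*(-1 + 42) - 113 = -17*1/46*41 - 113 = -17/46*41 - 113 = -697/46 - 113 = -5895/46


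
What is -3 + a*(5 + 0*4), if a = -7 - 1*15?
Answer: -113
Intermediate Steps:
a = -22 (a = -7 - 15 = -22)
-3 + a*(5 + 0*4) = -3 - 22*(5 + 0*4) = -3 - 22*(5 + 0) = -3 - 22*5 = -3 - 110 = -113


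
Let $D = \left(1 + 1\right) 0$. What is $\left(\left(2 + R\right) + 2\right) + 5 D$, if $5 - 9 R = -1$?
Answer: $\frac{14}{3} \approx 4.6667$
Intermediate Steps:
$R = \frac{2}{3}$ ($R = \frac{5}{9} - - \frac{1}{9} = \frac{5}{9} + \frac{1}{9} = \frac{2}{3} \approx 0.66667$)
$D = 0$ ($D = 2 \cdot 0 = 0$)
$\left(\left(2 + R\right) + 2\right) + 5 D = \left(\left(2 + \frac{2}{3}\right) + 2\right) + 5 \cdot 0 = \left(\frac{8}{3} + 2\right) + 0 = \frac{14}{3} + 0 = \frac{14}{3}$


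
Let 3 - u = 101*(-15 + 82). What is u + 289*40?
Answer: 4796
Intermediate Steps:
u = -6764 (u = 3 - 101*(-15 + 82) = 3 - 101*67 = 3 - 1*6767 = 3 - 6767 = -6764)
u + 289*40 = -6764 + 289*40 = -6764 + 11560 = 4796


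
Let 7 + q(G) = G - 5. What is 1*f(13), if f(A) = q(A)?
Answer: 1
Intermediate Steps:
q(G) = -12 + G (q(G) = -7 + (G - 5) = -7 + (-5 + G) = -12 + G)
f(A) = -12 + A
1*f(13) = 1*(-12 + 13) = 1*1 = 1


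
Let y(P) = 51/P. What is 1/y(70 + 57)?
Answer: 127/51 ≈ 2.4902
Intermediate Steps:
1/y(70 + 57) = 1/(51/(70 + 57)) = 1/(51/127) = 127/51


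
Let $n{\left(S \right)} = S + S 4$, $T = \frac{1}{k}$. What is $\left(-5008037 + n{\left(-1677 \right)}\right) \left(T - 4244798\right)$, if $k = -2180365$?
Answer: $\frac{46428033998409652362}{2180365} \approx 2.1294 \cdot 10^{13}$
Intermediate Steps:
$T = - \frac{1}{2180365}$ ($T = \frac{1}{-2180365} = - \frac{1}{2180365} \approx -4.5864 \cdot 10^{-7}$)
$n{\left(S \right)} = 5 S$ ($n{\left(S \right)} = S + 4 S = 5 S$)
$\left(-5008037 + n{\left(-1677 \right)}\right) \left(T - 4244798\right) = \left(-5008037 + 5 \left(-1677\right)\right) \left(- \frac{1}{2180365} - 4244798\right) = \left(-5008037 - 8385\right) \left(- \frac{9255208991271}{2180365}\right) = \left(-5016422\right) \left(- \frac{9255208991271}{2180365}\right) = \frac{46428033998409652362}{2180365}$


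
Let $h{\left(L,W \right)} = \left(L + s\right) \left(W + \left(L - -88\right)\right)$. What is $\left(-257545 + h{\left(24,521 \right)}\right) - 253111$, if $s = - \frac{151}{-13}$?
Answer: $- \frac{6345449}{13} \approx -4.8811 \cdot 10^{5}$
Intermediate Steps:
$s = \frac{151}{13}$ ($s = \left(-151\right) \left(- \frac{1}{13}\right) = \frac{151}{13} \approx 11.615$)
$h{\left(L,W \right)} = \left(\frac{151}{13} + L\right) \left(88 + L + W\right)$ ($h{\left(L,W \right)} = \left(L + \frac{151}{13}\right) \left(W + \left(L - -88\right)\right) = \left(\frac{151}{13} + L\right) \left(W + \left(L + 88\right)\right) = \left(\frac{151}{13} + L\right) \left(W + \left(88 + L\right)\right) = \left(\frac{151}{13} + L\right) \left(88 + L + W\right)$)
$\left(-257545 + h{\left(24,521 \right)}\right) - 253111 = \left(-257545 + \left(\frac{13288}{13} + 24^{2} + \frac{151}{13} \cdot 521 + \frac{1295}{13} \cdot 24 + 24 \cdot 521\right)\right) - 253111 = \left(-257545 + \left(\frac{13288}{13} + 576 + \frac{78671}{13} + \frac{31080}{13} + 12504\right)\right) - 253111 = \left(-257545 + \frac{293079}{13}\right) - 253111 = - \frac{3055006}{13} - 253111 = - \frac{6345449}{13}$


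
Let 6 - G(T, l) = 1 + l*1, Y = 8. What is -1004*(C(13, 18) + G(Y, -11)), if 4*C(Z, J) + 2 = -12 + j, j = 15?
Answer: -16315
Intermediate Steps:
C(Z, J) = ¼ (C(Z, J) = -½ + (-12 + 15)/4 = -½ + (¼)*3 = -½ + ¾ = ¼)
G(T, l) = 5 - l (G(T, l) = 6 - (1 + l*1) = 6 - (1 + l) = 6 + (-1 - l) = 5 - l)
-1004*(C(13, 18) + G(Y, -11)) = -1004*(¼ + (5 - 1*(-11))) = -1004*(¼ + (5 + 11)) = -1004*(¼ + 16) = -1004*65/4 = -16315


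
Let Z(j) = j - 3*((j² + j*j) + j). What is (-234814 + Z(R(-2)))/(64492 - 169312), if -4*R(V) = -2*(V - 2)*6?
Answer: 117827/52410 ≈ 2.2482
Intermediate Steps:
R(V) = -6 + 3*V (R(V) = -(-2*(V - 2))*6/4 = -(-2*(-2 + V))*6/4 = -(4 - 2*V)*6/4 = -(24 - 12*V)/4 = -6 + 3*V)
Z(j) = -6*j² - 2*j (Z(j) = j - 3*((j² + j²) + j) = j - 3*(2*j² + j) = j - 3*(j + 2*j²) = j + (-6*j² - 3*j) = -6*j² - 2*j)
(-234814 + Z(R(-2)))/(64492 - 169312) = (-234814 - 2*(-6 + 3*(-2))*(1 + 3*(-6 + 3*(-2))))/(64492 - 169312) = (-234814 - 2*(-6 - 6)*(1 + 3*(-6 - 6)))/(-104820) = (-234814 - 2*(-12)*(1 + 3*(-12)))*(-1/104820) = (-234814 - 2*(-12)*(1 - 36))*(-1/104820) = (-234814 - 2*(-12)*(-35))*(-1/104820) = (-234814 - 840)*(-1/104820) = -235654*(-1/104820) = 117827/52410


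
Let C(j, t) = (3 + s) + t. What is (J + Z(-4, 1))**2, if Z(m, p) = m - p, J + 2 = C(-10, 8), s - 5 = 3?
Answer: 144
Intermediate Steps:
s = 8 (s = 5 + 3 = 8)
C(j, t) = 11 + t (C(j, t) = (3 + 8) + t = 11 + t)
J = 17 (J = -2 + (11 + 8) = -2 + 19 = 17)
(J + Z(-4, 1))**2 = (17 + (-4 - 1*1))**2 = (17 + (-4 - 1))**2 = (17 - 5)**2 = 12**2 = 144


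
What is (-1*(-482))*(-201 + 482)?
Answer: 135442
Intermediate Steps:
(-1*(-482))*(-201 + 482) = 482*281 = 135442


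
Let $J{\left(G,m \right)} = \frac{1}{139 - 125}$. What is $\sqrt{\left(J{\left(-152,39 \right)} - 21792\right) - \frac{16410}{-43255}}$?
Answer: $\frac{i \sqrt{319651540201546}}{121114} \approx 147.62 i$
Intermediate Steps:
$J{\left(G,m \right)} = \frac{1}{14}$
$\sqrt{\left(J{\left(-152,39 \right)} - 21792\right) - \frac{16410}{-43255}} = \sqrt{\left(\frac{1}{14} - 21792\right) - \frac{16410}{-43255}} = \sqrt{\left(\frac{1}{14} - 21792\right) - - \frac{3282}{8651}} = \sqrt{- \frac{305087}{14} + \frac{3282}{8651}} = \sqrt{- \frac{2639261689}{121114}} = \frac{i \sqrt{319651540201546}}{121114}$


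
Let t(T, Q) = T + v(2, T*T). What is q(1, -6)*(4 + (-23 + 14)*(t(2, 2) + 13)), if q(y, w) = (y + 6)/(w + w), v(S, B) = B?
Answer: 1169/12 ≈ 97.417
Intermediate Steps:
t(T, Q) = T + T² (t(T, Q) = T + T*T = T + T²)
q(y, w) = (6 + y)/(2*w) (q(y, w) = (6 + y)/((2*w)) = (6 + y)*(1/(2*w)) = (6 + y)/(2*w))
q(1, -6)*(4 + (-23 + 14)*(t(2, 2) + 13)) = ((½)*(6 + 1)/(-6))*(4 + (-23 + 14)*(2*(1 + 2) + 13)) = ((½)*(-⅙)*7)*(4 - 9*(2*3 + 13)) = -7*(4 - 9*(6 + 13))/12 = -7*(4 - 9*19)/12 = -7*(4 - 171)/12 = -7/12*(-167) = 1169/12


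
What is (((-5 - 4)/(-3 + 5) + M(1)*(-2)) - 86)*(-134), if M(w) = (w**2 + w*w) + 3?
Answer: 13467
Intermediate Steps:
M(w) = 3 + 2*w**2 (M(w) = (w**2 + w**2) + 3 = 2*w**2 + 3 = 3 + 2*w**2)
(((-5 - 4)/(-3 + 5) + M(1)*(-2)) - 86)*(-134) = (((-5 - 4)/(-3 + 5) + (3 + 2*1**2)*(-2)) - 86)*(-134) = ((-9/2 + (3 + 2*1)*(-2)) - 86)*(-134) = ((-9*1/2 + (3 + 2)*(-2)) - 86)*(-134) = ((-9/2 + 5*(-2)) - 86)*(-134) = ((-9/2 - 10) - 86)*(-134) = (-29/2 - 86)*(-134) = -201/2*(-134) = 13467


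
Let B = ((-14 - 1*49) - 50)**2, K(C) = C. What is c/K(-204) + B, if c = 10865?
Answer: 2594011/204 ≈ 12716.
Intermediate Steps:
B = 12769 (B = ((-14 - 49) - 50)**2 = (-63 - 50)**2 = (-113)**2 = 12769)
c/K(-204) + B = 10865/(-204) + 12769 = 10865*(-1/204) + 12769 = -10865/204 + 12769 = 2594011/204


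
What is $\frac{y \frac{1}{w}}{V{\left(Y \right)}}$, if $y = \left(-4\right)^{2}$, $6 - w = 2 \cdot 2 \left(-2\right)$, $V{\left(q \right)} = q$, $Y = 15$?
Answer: $\frac{8}{105} \approx 0.07619$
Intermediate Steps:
$w = 14$ ($w = 6 - 2 \cdot 2 \left(-2\right) = 6 - 4 \left(-2\right) = 6 - -8 = 6 + 8 = 14$)
$y = 16$
$\frac{y \frac{1}{w}}{V{\left(Y \right)}} = \frac{16 \cdot \frac{1}{14}}{15} = 16 \cdot \frac{1}{14} \cdot \frac{1}{15} = \frac{8}{7} \cdot \frac{1}{15} = \frac{8}{105}$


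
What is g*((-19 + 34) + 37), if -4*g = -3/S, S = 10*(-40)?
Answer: -39/400 ≈ -0.097500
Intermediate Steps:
S = -400
g = -3/1600 (g = -(-3)/(4*(-400)) = -(-3)*(-1)/(4*400) = -¼*3/400 = -3/1600 ≈ -0.0018750)
g*((-19 + 34) + 37) = -3*((-19 + 34) + 37)/1600 = -3*(15 + 37)/1600 = -3/1600*52 = -39/400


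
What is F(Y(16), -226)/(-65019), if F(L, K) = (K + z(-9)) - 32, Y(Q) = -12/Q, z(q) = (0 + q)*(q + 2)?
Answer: 65/21673 ≈ 0.0029991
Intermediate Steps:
z(q) = q*(2 + q)
F(L, K) = 31 + K (F(L, K) = (K - 9*(2 - 9)) - 32 = (K - 9*(-7)) - 32 = (K + 63) - 32 = (63 + K) - 32 = 31 + K)
F(Y(16), -226)/(-65019) = (31 - 226)/(-65019) = -195*(-1/65019) = 65/21673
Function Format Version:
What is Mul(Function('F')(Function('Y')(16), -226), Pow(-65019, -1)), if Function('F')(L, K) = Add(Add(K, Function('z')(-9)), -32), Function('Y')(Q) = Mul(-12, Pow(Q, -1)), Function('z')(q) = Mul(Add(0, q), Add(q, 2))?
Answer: Rational(65, 21673) ≈ 0.0029991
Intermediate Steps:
Function('z')(q) = Mul(q, Add(2, q))
Function('F')(L, K) = Add(31, K) (Function('F')(L, K) = Add(Add(K, Mul(-9, Add(2, -9))), -32) = Add(Add(K, Mul(-9, -7)), -32) = Add(Add(K, 63), -32) = Add(Add(63, K), -32) = Add(31, K))
Mul(Function('F')(Function('Y')(16), -226), Pow(-65019, -1)) = Mul(Add(31, -226), Pow(-65019, -1)) = Mul(-195, Rational(-1, 65019)) = Rational(65, 21673)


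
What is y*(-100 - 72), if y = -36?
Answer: 6192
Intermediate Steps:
y*(-100 - 72) = -36*(-100 - 72) = -36*(-172) = 6192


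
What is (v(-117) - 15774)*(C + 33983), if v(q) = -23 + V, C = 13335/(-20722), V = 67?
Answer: -426030346555/797 ≈ -5.3454e+8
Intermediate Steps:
C = -13335/20722 (C = 13335*(-1/20722) = -13335/20722 ≈ -0.64352)
v(q) = 44 (v(q) = -23 + 67 = 44)
(v(-117) - 15774)*(C + 33983) = (44 - 15774)*(-13335/20722 + 33983) = -15730*704182391/20722 = -426030346555/797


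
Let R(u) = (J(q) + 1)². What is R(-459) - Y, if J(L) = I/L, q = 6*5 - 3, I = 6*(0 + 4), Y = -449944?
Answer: 36445753/81 ≈ 4.4995e+5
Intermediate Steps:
I = 24 (I = 6*4 = 24)
q = 27 (q = 30 - 3 = 27)
J(L) = 24/L
R(u) = 289/81 (R(u) = (24/27 + 1)² = (24*(1/27) + 1)² = (8/9 + 1)² = (17/9)² = 289/81)
R(-459) - Y = 289/81 - 1*(-449944) = 289/81 + 449944 = 36445753/81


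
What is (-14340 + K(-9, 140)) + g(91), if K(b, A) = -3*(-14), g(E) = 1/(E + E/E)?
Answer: -1315415/92 ≈ -14298.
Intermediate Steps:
g(E) = 1/(1 + E) (g(E) = 1/(E + 1) = 1/(1 + E))
K(b, A) = 42
(-14340 + K(-9, 140)) + g(91) = (-14340 + 42) + 1/(1 + 91) = -14298 + 1/92 = -1315415/92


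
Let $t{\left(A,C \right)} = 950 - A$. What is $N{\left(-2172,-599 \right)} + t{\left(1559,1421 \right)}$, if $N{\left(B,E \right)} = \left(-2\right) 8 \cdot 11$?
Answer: $-785$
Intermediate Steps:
$N{\left(B,E \right)} = -176$ ($N{\left(B,E \right)} = \left(-16\right) 11 = -176$)
$N{\left(-2172,-599 \right)} + t{\left(1559,1421 \right)} = -176 + \left(950 - 1559\right) = -176 - 609 = -785$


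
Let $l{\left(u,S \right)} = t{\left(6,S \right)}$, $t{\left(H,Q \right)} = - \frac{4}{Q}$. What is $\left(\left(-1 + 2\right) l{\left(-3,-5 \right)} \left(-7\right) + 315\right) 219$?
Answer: $\frac{338793}{5} \approx 67759.0$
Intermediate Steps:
$l{\left(u,S \right)} = - \frac{4}{S}$
$\left(\left(-1 + 2\right) l{\left(-3,-5 \right)} \left(-7\right) + 315\right) 219 = \left(\left(-1 + 2\right) \left(- \frac{4}{-5}\right) \left(-7\right) + 315\right) 219 = \left(1 \left(\left(-4\right) \left(- \frac{1}{5}\right)\right) \left(-7\right) + 315\right) 219 = \left(1 \cdot \frac{4}{5} \left(-7\right) + 315\right) 219 = \left(\frac{4}{5} \left(-7\right) + 315\right) 219 = \left(- \frac{28}{5} + 315\right) 219 = \frac{1547}{5} \cdot 219 = \frac{338793}{5}$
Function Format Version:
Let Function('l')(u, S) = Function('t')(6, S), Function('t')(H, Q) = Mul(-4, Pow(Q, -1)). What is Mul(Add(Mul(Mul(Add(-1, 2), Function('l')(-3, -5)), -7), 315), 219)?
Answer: Rational(338793, 5) ≈ 67759.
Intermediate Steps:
Function('l')(u, S) = Mul(-4, Pow(S, -1))
Mul(Add(Mul(Mul(Add(-1, 2), Function('l')(-3, -5)), -7), 315), 219) = Mul(Add(Mul(Mul(Add(-1, 2), Mul(-4, Pow(-5, -1))), -7), 315), 219) = Mul(Add(Mul(Mul(1, Mul(-4, Rational(-1, 5))), -7), 315), 219) = Mul(Add(Mul(Mul(1, Rational(4, 5)), -7), 315), 219) = Mul(Add(Mul(Rational(4, 5), -7), 315), 219) = Mul(Add(Rational(-28, 5), 315), 219) = Mul(Rational(1547, 5), 219) = Rational(338793, 5)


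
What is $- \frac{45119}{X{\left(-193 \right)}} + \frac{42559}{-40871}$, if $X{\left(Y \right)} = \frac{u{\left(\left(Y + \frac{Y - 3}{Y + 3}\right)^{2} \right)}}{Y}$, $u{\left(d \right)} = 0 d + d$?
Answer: $\frac{3197872836409954}{13593211055199} \approx 235.26$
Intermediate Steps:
$u{\left(d \right)} = d$ ($u{\left(d \right)} = 0 + d = d$)
$X{\left(Y \right)} = \frac{\left(Y + \frac{-3 + Y}{3 + Y}\right)^{2}}{Y}$ ($X{\left(Y \right)} = \frac{\left(Y + \frac{Y - 3}{Y + 3}\right)^{2}}{Y} = \frac{\left(Y + \frac{-3 + Y}{3 + Y}\right)^{2}}{Y}$)
$- \frac{45119}{X{\left(-193 \right)}} + \frac{42559}{-40871} = - \frac{45119}{\frac{1}{-193} \frac{1}{\left(3 - 193\right)^{2}} \left(-3 - 193 - 193 \left(3 - 193\right)\right)^{2}} + \frac{42559}{-40871} = - \frac{45119}{\left(- \frac{1}{193}\right) \frac{1}{36100} \left(-3 - 193 - -36670\right)^{2}} + 42559 \left(- \frac{1}{40871}\right) = - \frac{45119}{\left(- \frac{1}{193}\right) \frac{1}{36100} \left(-3 - 193 + 36670\right)^{2}} - \frac{42559}{40871} = - \frac{45119}{\left(- \frac{1}{193}\right) \frac{1}{36100} \cdot 36474^{2}} - \frac{42559}{40871} = - \frac{45119}{\left(- \frac{1}{193}\right) \frac{1}{36100} \cdot 1330352676} - \frac{42559}{40871} = - \frac{45119}{- \frac{332588169}{1741825}} - \frac{42559}{40871} = \left(-45119\right) \left(- \frac{1741825}{332588169}\right) - \frac{42559}{40871} = \frac{78589402175}{332588169} - \frac{42559}{40871} = \frac{3197872836409954}{13593211055199}$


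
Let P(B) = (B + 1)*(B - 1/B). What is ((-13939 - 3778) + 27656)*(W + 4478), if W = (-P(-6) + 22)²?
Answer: 540207841/12 ≈ 4.5017e+7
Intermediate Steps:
P(B) = (1 + B)*(B - 1/B)
W = 1849/36 (W = (-(-1 - 6 + (-6)² - 1/(-6)) + 22)² = (-(-1 - 6 + 36 - 1*(-⅙)) + 22)² = (-(-1 - 6 + 36 + ⅙) + 22)² = (-1*175/6 + 22)² = (-175/6 + 22)² = (-43/6)² = 1849/36 ≈ 51.361)
((-13939 - 3778) + 27656)*(W + 4478) = ((-13939 - 3778) + 27656)*(1849/36 + 4478) = (-17717 + 27656)*(163057/36) = 9939*(163057/36) = 540207841/12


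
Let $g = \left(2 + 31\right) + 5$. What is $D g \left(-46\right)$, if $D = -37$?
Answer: $64676$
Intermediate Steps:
$g = 38$ ($g = 33 + 5 = 38$)
$D g \left(-46\right) = \left(-37\right) 38 \left(-46\right) = \left(-1406\right) \left(-46\right) = 64676$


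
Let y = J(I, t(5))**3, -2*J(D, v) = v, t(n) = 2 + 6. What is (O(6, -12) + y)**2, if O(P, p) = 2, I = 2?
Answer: 3844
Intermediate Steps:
t(n) = 8
J(D, v) = -v/2
y = -64 (y = (-1/2*8)**3 = (-4)**3 = -64)
(O(6, -12) + y)**2 = (2 - 64)**2 = (-62)**2 = 3844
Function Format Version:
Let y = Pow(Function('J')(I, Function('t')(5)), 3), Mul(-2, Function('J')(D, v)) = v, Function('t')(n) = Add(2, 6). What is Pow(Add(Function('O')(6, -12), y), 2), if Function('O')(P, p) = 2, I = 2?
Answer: 3844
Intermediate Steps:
Function('t')(n) = 8
Function('J')(D, v) = Mul(Rational(-1, 2), v)
y = -64 (y = Pow(Mul(Rational(-1, 2), 8), 3) = Pow(-4, 3) = -64)
Pow(Add(Function('O')(6, -12), y), 2) = Pow(Add(2, -64), 2) = Pow(-62, 2) = 3844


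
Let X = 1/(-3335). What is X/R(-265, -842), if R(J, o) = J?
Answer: 1/883775 ≈ 1.1315e-6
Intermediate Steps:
X = -1/3335 ≈ -0.00029985
X/R(-265, -842) = -1/3335/(-265) = -1/3335*(-1/265) = 1/883775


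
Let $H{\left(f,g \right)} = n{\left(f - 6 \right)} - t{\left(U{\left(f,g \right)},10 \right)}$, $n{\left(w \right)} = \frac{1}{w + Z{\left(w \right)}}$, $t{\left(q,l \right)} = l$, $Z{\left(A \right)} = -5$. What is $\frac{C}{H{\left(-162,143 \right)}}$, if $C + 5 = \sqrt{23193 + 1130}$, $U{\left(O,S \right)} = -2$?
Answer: $\frac{865}{1731} - \frac{173 \sqrt{24323}}{1731} \approx -15.087$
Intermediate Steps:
$n{\left(w \right)} = \frac{1}{-5 + w}$ ($n{\left(w \right)} = \frac{1}{w - 5} = \frac{1}{-5 + w}$)
$C = -5 + \sqrt{24323}$ ($C = -5 + \sqrt{23193 + 1130} = -5 + \sqrt{24323} \approx 150.96$)
$H{\left(f,g \right)} = -10 + \frac{1}{-11 + f}$ ($H{\left(f,g \right)} = \frac{1}{-5 + \left(f - 6\right)} - 10 = \frac{1}{-5 + \left(-6 + f\right)} - 10 = \frac{1}{-11 + f} - 10 = -10 + \frac{1}{-11 + f}$)
$\frac{C}{H{\left(-162,143 \right)}} = \frac{-5 + \sqrt{24323}}{\frac{1}{-11 - 162} \left(111 - -1620\right)} = \frac{-5 + \sqrt{24323}}{\frac{1}{-173} \left(111 + 1620\right)} = \frac{-5 + \sqrt{24323}}{\left(- \frac{1}{173}\right) 1731} = \frac{-5 + \sqrt{24323}}{- \frac{1731}{173}} = \left(-5 + \sqrt{24323}\right) \left(- \frac{173}{1731}\right) = \frac{865}{1731} - \frac{173 \sqrt{24323}}{1731}$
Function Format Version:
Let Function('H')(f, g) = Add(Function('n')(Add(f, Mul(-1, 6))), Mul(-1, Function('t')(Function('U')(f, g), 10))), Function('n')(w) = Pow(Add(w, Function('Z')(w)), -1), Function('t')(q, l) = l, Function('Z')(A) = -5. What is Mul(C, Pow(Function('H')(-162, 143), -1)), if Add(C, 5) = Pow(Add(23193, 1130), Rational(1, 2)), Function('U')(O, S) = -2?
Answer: Add(Rational(865, 1731), Mul(Rational(-173, 1731), Pow(24323, Rational(1, 2)))) ≈ -15.087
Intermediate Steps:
Function('n')(w) = Pow(Add(-5, w), -1) (Function('n')(w) = Pow(Add(w, -5), -1) = Pow(Add(-5, w), -1))
C = Add(-5, Pow(24323, Rational(1, 2))) (C = Add(-5, Pow(Add(23193, 1130), Rational(1, 2))) = Add(-5, Pow(24323, Rational(1, 2))) ≈ 150.96)
Function('H')(f, g) = Add(-10, Pow(Add(-11, f), -1)) (Function('H')(f, g) = Add(Pow(Add(-5, Add(f, Mul(-1, 6))), -1), Mul(-1, 10)) = Add(Pow(Add(-5, Add(f, -6)), -1), -10) = Add(Pow(Add(-5, Add(-6, f)), -1), -10) = Add(Pow(Add(-11, f), -1), -10) = Add(-10, Pow(Add(-11, f), -1)))
Mul(C, Pow(Function('H')(-162, 143), -1)) = Mul(Add(-5, Pow(24323, Rational(1, 2))), Pow(Mul(Pow(Add(-11, -162), -1), Add(111, Mul(-10, -162))), -1)) = Mul(Add(-5, Pow(24323, Rational(1, 2))), Pow(Mul(Pow(-173, -1), Add(111, 1620)), -1)) = Mul(Add(-5, Pow(24323, Rational(1, 2))), Pow(Mul(Rational(-1, 173), 1731), -1)) = Mul(Add(-5, Pow(24323, Rational(1, 2))), Pow(Rational(-1731, 173), -1)) = Mul(Add(-5, Pow(24323, Rational(1, 2))), Rational(-173, 1731)) = Add(Rational(865, 1731), Mul(Rational(-173, 1731), Pow(24323, Rational(1, 2))))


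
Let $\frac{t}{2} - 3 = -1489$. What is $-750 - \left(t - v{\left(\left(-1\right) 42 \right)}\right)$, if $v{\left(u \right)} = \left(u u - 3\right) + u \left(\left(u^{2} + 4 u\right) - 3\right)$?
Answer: $-62923$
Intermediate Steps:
$t = -2972$ ($t = 6 + 2 \left(-1489\right) = 6 - 2978 = -2972$)
$v{\left(u \right)} = -3 + u^{2} + u \left(-3 + u^{2} + 4 u\right)$ ($v{\left(u \right)} = \left(u^{2} - 3\right) + u \left(-3 + u^{2} + 4 u\right) = \left(-3 + u^{2}\right) + u \left(-3 + u^{2} + 4 u\right) = -3 + u^{2} + u \left(-3 + u^{2} + 4 u\right)$)
$-750 - \left(t - v{\left(\left(-1\right) 42 \right)}\right) = -750 + \left(\left(-3 + \left(\left(-1\right) 42\right)^{3} - 3 \left(\left(-1\right) 42\right) + 5 \left(\left(-1\right) 42\right)^{2}\right) - -2972\right) = -750 + \left(\left(-3 + \left(-42\right)^{3} - -126 + 5 \left(-42\right)^{2}\right) + 2972\right) = -750 + \left(\left(-3 - 74088 + 126 + 5 \cdot 1764\right) + 2972\right) = -750 + \left(\left(-3 - 74088 + 126 + 8820\right) + 2972\right) = -750 + \left(-65145 + 2972\right) = -750 - 62173 = -62923$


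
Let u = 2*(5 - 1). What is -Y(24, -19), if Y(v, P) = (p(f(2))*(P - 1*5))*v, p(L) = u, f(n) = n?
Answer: 4608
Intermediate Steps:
u = 8 (u = 2*4 = 8)
p(L) = 8
Y(v, P) = v*(-40 + 8*P) (Y(v, P) = (8*(P - 1*5))*v = (8*(P - 5))*v = (8*(-5 + P))*v = (-40 + 8*P)*v = v*(-40 + 8*P))
-Y(24, -19) = -8*24*(-5 - 19) = -8*24*(-24) = -1*(-4608) = 4608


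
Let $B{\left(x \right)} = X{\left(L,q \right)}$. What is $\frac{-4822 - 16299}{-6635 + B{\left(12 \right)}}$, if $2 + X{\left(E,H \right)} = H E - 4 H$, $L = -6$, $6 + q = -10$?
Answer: $\frac{21121}{6477} \approx 3.2609$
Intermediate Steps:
$q = -16$ ($q = -6 - 10 = -16$)
$X{\left(E,H \right)} = -2 - 4 H + E H$ ($X{\left(E,H \right)} = -2 + \left(H E - 4 H\right) = -2 + \left(E H - 4 H\right) = -2 + \left(- 4 H + E H\right) = -2 - 4 H + E H$)
$B{\left(x \right)} = 158$ ($B{\left(x \right)} = -2 - -64 - -96 = -2 + 64 + 96 = 158$)
$\frac{-4822 - 16299}{-6635 + B{\left(12 \right)}} = \frac{-4822 - 16299}{-6635 + 158} = - \frac{21121}{-6477} = \left(-21121\right) \left(- \frac{1}{6477}\right) = \frac{21121}{6477}$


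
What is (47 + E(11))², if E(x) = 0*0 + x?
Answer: 3364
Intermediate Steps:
E(x) = x (E(x) = 0 + x = x)
(47 + E(11))² = (47 + 11)² = 58² = 3364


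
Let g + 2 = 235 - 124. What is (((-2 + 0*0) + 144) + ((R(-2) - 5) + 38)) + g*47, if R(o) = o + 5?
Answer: 5301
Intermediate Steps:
R(o) = 5 + o
g = 109 (g = -2 + (235 - 124) = -2 + 111 = 109)
(((-2 + 0*0) + 144) + ((R(-2) - 5) + 38)) + g*47 = (((-2 + 0*0) + 144) + (((5 - 2) - 5) + 38)) + 109*47 = (((-2 + 0) + 144) + ((3 - 5) + 38)) + 5123 = ((-2 + 144) + (-2 + 38)) + 5123 = (142 + 36) + 5123 = 178 + 5123 = 5301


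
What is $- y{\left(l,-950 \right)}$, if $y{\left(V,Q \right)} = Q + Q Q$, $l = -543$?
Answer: $-901550$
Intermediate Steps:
$y{\left(V,Q \right)} = Q + Q^{2}$
$- y{\left(l,-950 \right)} = - \left(-950\right) \left(1 - 950\right) = - \left(-950\right) \left(-949\right) = \left(-1\right) 901550 = -901550$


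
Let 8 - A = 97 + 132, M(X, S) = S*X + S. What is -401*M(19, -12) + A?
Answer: 96019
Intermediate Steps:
M(X, S) = S + S*X
A = -221 (A = 8 - (97 + 132) = 8 - 1*229 = 8 - 229 = -221)
-401*M(19, -12) + A = -(-4812)*(1 + 19) - 221 = -(-4812)*20 - 221 = -401*(-240) - 221 = 96240 - 221 = 96019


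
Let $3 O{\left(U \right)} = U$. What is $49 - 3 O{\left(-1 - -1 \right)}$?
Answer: $49$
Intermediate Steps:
$O{\left(U \right)} = \frac{U}{3}$
$49 - 3 O{\left(-1 - -1 \right)} = 49 - 3 \frac{-1 - -1}{3} = 49 - 3 \frac{-1 + 1}{3} = 49 - 3 \cdot \frac{1}{3} \cdot 0 = 49 - 0 = 49 + 0 = 49$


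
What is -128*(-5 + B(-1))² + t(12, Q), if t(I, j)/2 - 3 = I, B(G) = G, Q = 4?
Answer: -4578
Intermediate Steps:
t(I, j) = 6 + 2*I
-128*(-5 + B(-1))² + t(12, Q) = -128*(-5 - 1)² + (6 + 2*12) = -128*(-6)² + (6 + 24) = -128*36 + 30 = -4608 + 30 = -4578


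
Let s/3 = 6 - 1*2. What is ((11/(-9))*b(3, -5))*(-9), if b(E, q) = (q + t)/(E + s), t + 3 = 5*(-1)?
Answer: -143/15 ≈ -9.5333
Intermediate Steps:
s = 12 (s = 3*(6 - 1*2) = 3*(6 - 2) = 3*4 = 12)
t = -8 (t = -3 + 5*(-1) = -3 - 5 = -8)
b(E, q) = (-8 + q)/(12 + E) (b(E, q) = (q - 8)/(E + 12) = (-8 + q)/(12 + E))
((11/(-9))*b(3, -5))*(-9) = ((11/(-9))*((-8 - 5)/(12 + 3)))*(-9) = ((11*(-1/9))*(-13/15))*(-9) = -11*(-13)/135*(-9) = -11/9*(-13/15)*(-9) = (143/135)*(-9) = -143/15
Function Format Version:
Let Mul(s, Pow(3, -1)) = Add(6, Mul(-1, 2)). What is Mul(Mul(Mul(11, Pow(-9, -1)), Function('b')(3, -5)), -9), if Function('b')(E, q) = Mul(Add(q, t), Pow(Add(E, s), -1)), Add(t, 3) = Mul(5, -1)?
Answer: Rational(-143, 15) ≈ -9.5333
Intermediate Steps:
s = 12 (s = Mul(3, Add(6, Mul(-1, 2))) = Mul(3, Add(6, -2)) = Mul(3, 4) = 12)
t = -8 (t = Add(-3, Mul(5, -1)) = Add(-3, -5) = -8)
Function('b')(E, q) = Mul(Pow(Add(12, E), -1), Add(-8, q)) (Function('b')(E, q) = Mul(Add(q, -8), Pow(Add(E, 12), -1)) = Mul(Add(-8, q), Pow(Add(12, E), -1)) = Mul(Pow(Add(12, E), -1), Add(-8, q)))
Mul(Mul(Mul(11, Pow(-9, -1)), Function('b')(3, -5)), -9) = Mul(Mul(Mul(11, Pow(-9, -1)), Mul(Pow(Add(12, 3), -1), Add(-8, -5))), -9) = Mul(Mul(Mul(11, Rational(-1, 9)), Mul(Pow(15, -1), -13)), -9) = Mul(Mul(Rational(-11, 9), Mul(Rational(1, 15), -13)), -9) = Mul(Mul(Rational(-11, 9), Rational(-13, 15)), -9) = Mul(Rational(143, 135), -9) = Rational(-143, 15)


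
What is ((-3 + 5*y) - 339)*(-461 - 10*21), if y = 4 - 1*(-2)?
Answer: 209352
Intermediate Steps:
y = 6 (y = 4 + 2 = 6)
((-3 + 5*y) - 339)*(-461 - 10*21) = ((-3 + 5*6) - 339)*(-461 - 10*21) = ((-3 + 30) - 339)*(-461 - 210) = (27 - 339)*(-671) = -312*(-671) = 209352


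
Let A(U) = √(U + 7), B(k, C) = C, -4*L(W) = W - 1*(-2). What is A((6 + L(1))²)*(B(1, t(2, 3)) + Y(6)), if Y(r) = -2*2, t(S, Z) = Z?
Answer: -√553/4 ≈ -5.8790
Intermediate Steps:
L(W) = -½ - W/4 (L(W) = -(W - 1*(-2))/4 = -(W + 2)/4 = -(2 + W)/4 = -½ - W/4)
A(U) = √(7 + U)
Y(r) = -4
A((6 + L(1))²)*(B(1, t(2, 3)) + Y(6)) = √(7 + (6 + (-½ - ¼*1))²)*(3 - 4) = √(7 + (6 + (-½ - ¼))²)*(-1) = √(7 + (6 - ¾)²)*(-1) = √(7 + (21/4)²)*(-1) = √(7 + 441/16)*(-1) = √(553/16)*(-1) = (√553/4)*(-1) = -√553/4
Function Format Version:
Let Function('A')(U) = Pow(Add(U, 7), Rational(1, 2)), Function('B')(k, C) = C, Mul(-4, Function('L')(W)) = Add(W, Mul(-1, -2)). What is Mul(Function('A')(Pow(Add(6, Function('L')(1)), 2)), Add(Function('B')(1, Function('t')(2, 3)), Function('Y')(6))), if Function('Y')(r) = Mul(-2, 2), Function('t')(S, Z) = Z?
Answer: Mul(Rational(-1, 4), Pow(553, Rational(1, 2))) ≈ -5.8790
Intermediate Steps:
Function('L')(W) = Add(Rational(-1, 2), Mul(Rational(-1, 4), W)) (Function('L')(W) = Mul(Rational(-1, 4), Add(W, Mul(-1, -2))) = Mul(Rational(-1, 4), Add(W, 2)) = Mul(Rational(-1, 4), Add(2, W)) = Add(Rational(-1, 2), Mul(Rational(-1, 4), W)))
Function('A')(U) = Pow(Add(7, U), Rational(1, 2))
Function('Y')(r) = -4
Mul(Function('A')(Pow(Add(6, Function('L')(1)), 2)), Add(Function('B')(1, Function('t')(2, 3)), Function('Y')(6))) = Mul(Pow(Add(7, Pow(Add(6, Add(Rational(-1, 2), Mul(Rational(-1, 4), 1))), 2)), Rational(1, 2)), Add(3, -4)) = Mul(Pow(Add(7, Pow(Add(6, Add(Rational(-1, 2), Rational(-1, 4))), 2)), Rational(1, 2)), -1) = Mul(Pow(Add(7, Pow(Add(6, Rational(-3, 4)), 2)), Rational(1, 2)), -1) = Mul(Pow(Add(7, Pow(Rational(21, 4), 2)), Rational(1, 2)), -1) = Mul(Pow(Add(7, Rational(441, 16)), Rational(1, 2)), -1) = Mul(Pow(Rational(553, 16), Rational(1, 2)), -1) = Mul(Mul(Rational(1, 4), Pow(553, Rational(1, 2))), -1) = Mul(Rational(-1, 4), Pow(553, Rational(1, 2)))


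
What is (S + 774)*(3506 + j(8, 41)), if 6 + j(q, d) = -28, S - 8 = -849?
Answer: -232624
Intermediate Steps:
S = -841 (S = 8 - 849 = -841)
j(q, d) = -34 (j(q, d) = -6 - 28 = -34)
(S + 774)*(3506 + j(8, 41)) = (-841 + 774)*(3506 - 34) = -67*3472 = -232624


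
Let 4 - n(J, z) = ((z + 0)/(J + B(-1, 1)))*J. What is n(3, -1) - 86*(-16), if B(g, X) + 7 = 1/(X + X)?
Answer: 9654/7 ≈ 1379.1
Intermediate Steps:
B(g, X) = -7 + 1/(2*X) (B(g, X) = -7 + 1/(X + X) = -7 + 1/(2*X))
n(J, z) = 4 - J*z/(-13/2 + J) (n(J, z) = 4 - (z + 0)/(J + (-7 + (½)/1))*J = 4 - z/(J + (-7 + (½)*1))*J = 4 - z/(J + (-7 + ½))*J = 4 - z/(J - 13/2)*J = 4 - z/(-13/2 + J)*J = 4 - J*z/(-13/2 + J))
n(3, -1) - 86*(-16) = 2*(-26 + 4*3 - 1*3*(-1))/(-13 + 2*3) - 86*(-16) = 2*(-26 + 12 + 3)/(-13 + 6) + 1376 = 2*(-11)/(-7) + 1376 = 2*(-⅐)*(-11) + 1376 = 22/7 + 1376 = 9654/7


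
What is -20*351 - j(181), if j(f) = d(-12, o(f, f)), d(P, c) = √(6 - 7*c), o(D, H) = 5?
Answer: -7020 - I*√29 ≈ -7020.0 - 5.3852*I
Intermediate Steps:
j(f) = I*√29 (j(f) = √(6 - 7*5) = √(6 - 35) = √(-29) = I*√29)
-20*351 - j(181) = -20*351 - I*√29 = -7020 - I*√29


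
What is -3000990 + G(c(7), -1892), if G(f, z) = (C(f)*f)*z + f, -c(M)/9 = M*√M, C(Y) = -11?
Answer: -3000990 - 1311219*√7 ≈ -6.4702e+6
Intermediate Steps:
c(M) = -9*M^(3/2) (c(M) = -9*M*√M = -9*M^(3/2))
G(f, z) = f - 11*f*z (G(f, z) = (-11*f)*z + f = -11*f*z + f = f - 11*f*z)
-3000990 + G(c(7), -1892) = -3000990 + (-63*√7)*(1 - 11*(-1892)) = -3000990 + (-63*√7)*(1 + 20812) = -3000990 - 63*√7*20813 = -3000990 - 1311219*√7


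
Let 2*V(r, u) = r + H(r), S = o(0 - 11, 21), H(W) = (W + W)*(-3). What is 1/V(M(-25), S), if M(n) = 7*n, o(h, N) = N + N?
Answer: 2/875 ≈ 0.0022857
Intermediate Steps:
o(h, N) = 2*N
H(W) = -6*W (H(W) = (2*W)*(-3) = -6*W)
S = 42 (S = 2*21 = 42)
V(r, u) = -5*r/2 (V(r, u) = (r - 6*r)/2 = (-5*r)/2 = -5*r/2)
1/V(M(-25), S) = 1/(-35*(-25)/2) = 1/(-5/2*(-175)) = 1/(875/2) = 2/875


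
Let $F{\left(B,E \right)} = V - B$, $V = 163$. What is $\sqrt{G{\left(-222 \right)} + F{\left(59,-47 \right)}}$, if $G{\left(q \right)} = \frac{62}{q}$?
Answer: $\frac{\sqrt{1277943}}{111} \approx 10.184$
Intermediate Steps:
$F{\left(B,E \right)} = 163 - B$
$\sqrt{G{\left(-222 \right)} + F{\left(59,-47 \right)}} = \sqrt{\frac{62}{-222} + \left(163 - 59\right)} = \sqrt{62 \left(- \frac{1}{222}\right) + \left(163 - 59\right)} = \sqrt{- \frac{31}{111} + 104} = \sqrt{\frac{11513}{111}} = \frac{\sqrt{1277943}}{111}$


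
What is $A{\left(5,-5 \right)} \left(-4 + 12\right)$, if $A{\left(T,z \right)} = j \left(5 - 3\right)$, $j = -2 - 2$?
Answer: $-64$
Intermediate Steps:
$j = -4$ ($j = -2 - 2 = -4$)
$A{\left(T,z \right)} = -8$ ($A{\left(T,z \right)} = - 4 \left(5 - 3\right) = \left(-4\right) 2 = -8$)
$A{\left(5,-5 \right)} \left(-4 + 12\right) = - 8 \left(-4 + 12\right) = \left(-8\right) 8 = -64$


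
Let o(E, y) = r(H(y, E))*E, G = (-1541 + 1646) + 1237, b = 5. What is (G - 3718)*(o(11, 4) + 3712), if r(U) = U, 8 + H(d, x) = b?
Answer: -8741304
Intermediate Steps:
H(d, x) = -3 (H(d, x) = -8 + 5 = -3)
G = 1342 (G = 105 + 1237 = 1342)
o(E, y) = -3*E
(G - 3718)*(o(11, 4) + 3712) = (1342 - 3718)*(-3*11 + 3712) = -2376*(-33 + 3712) = -2376*3679 = -8741304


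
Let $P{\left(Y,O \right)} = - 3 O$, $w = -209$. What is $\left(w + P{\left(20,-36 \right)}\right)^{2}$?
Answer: $10201$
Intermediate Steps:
$\left(w + P{\left(20,-36 \right)}\right)^{2} = \left(-209 - -108\right)^{2} = \left(-209 + 108\right)^{2} = \left(-101\right)^{2} = 10201$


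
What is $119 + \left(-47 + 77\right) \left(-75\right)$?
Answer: $-2131$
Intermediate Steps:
$119 + \left(-47 + 77\right) \left(-75\right) = 119 + 30 \left(-75\right) = 119 - 2250 = -2131$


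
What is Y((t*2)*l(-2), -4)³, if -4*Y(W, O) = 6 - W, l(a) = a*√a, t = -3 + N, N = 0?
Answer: 621/8 - 135*I*√2/4 ≈ 77.625 - 47.73*I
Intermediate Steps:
t = -3 (t = -3 + 0 = -3)
l(a) = a^(3/2)
Y(W, O) = -3/2 + W/4 (Y(W, O) = -(6 - W)/4 = -3/2 + W/4)
Y((t*2)*l(-2), -4)³ = (-3/2 + ((-3*2)*(-2)^(3/2))/4)³ = (-3/2 + (-(-12)*I*√2)/4)³ = (-3/2 + (12*I*√2)/4)³ = (-3/2 + 3*I*√2)³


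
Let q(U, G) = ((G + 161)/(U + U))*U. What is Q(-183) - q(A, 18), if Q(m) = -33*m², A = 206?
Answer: -2210453/2 ≈ -1.1052e+6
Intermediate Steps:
q(U, G) = 161/2 + G/2 (q(U, G) = ((161 + G)/((2*U)))*U = ((161 + G)*(1/(2*U)))*U = ((161 + G)/(2*U))*U = 161/2 + G/2)
Q(-183) - q(A, 18) = -33*(-183)² - (161/2 + (½)*18) = -33*33489 - (161/2 + 9) = -1105137 - 1*179/2 = -1105137 - 179/2 = -2210453/2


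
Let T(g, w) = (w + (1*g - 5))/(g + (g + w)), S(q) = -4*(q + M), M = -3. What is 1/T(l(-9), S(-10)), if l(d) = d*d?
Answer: 107/64 ≈ 1.6719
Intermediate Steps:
l(d) = d**2
S(q) = 12 - 4*q (S(q) = -4*(q - 3) = -4*(-3 + q) = 12 - 4*q)
T(g, w) = (-5 + g + w)/(w + 2*g) (T(g, w) = (w + (g - 5))/(w + 2*g) = (w + (-5 + g))/(w + 2*g) = (-5 + g + w)/(w + 2*g))
1/T(l(-9), S(-10)) = 1/((-5 + (-9)**2 + (12 - 4*(-10)))/((12 - 4*(-10)) + 2*(-9)**2)) = 1/((-5 + 81 + (12 + 40))/((12 + 40) + 2*81)) = 1/((-5 + 81 + 52)/(52 + 162)) = 1/(128/214) = 1/((1/214)*128) = 1/(64/107) = 107/64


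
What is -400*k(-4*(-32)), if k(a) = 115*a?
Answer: -5888000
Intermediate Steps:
-400*k(-4*(-32)) = -46000*(-4*(-32)) = -46000*128 = -400*14720 = -5888000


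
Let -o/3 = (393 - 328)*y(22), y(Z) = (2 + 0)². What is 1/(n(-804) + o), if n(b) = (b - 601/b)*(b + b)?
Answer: 1/1290850 ≈ 7.7468e-7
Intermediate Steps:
y(Z) = 4 (y(Z) = 2² = 4)
n(b) = 2*b*(b - 601/b) (n(b) = (b - 601/b)*(2*b) = 2*b*(b - 601/b))
o = -780 (o = -3*(393 - 328)*4 = -195*4 = -3*260 = -780)
1/(n(-804) + o) = 1/((-1202 + 2*(-804)²) - 780) = 1/((-1202 + 2*646416) - 780) = 1/((-1202 + 1292832) - 780) = 1/(1291630 - 780) = 1/1290850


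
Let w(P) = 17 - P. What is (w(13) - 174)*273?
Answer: -46410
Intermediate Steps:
(w(13) - 174)*273 = ((17 - 1*13) - 174)*273 = ((17 - 13) - 174)*273 = (4 - 174)*273 = -170*273 = -46410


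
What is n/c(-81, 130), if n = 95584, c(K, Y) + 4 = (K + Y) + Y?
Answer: 95584/175 ≈ 546.19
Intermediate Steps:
c(K, Y) = -4 + K + 2*Y (c(K, Y) = -4 + ((K + Y) + Y) = -4 + (K + 2*Y) = -4 + K + 2*Y)
n/c(-81, 130) = 95584/(-4 - 81 + 2*130) = 95584/(-4 - 81 + 260) = 95584/175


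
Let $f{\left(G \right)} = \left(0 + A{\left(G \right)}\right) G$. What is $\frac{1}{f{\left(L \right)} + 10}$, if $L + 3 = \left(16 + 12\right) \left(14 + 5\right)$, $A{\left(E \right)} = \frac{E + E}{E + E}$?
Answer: $\frac{1}{539} \approx 0.0018553$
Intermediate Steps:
$A{\left(E \right)} = 1$ ($A{\left(E \right)} = \frac{2 E}{2 E} = 2 E \frac{1}{2 E} = 1$)
$L = 529$ ($L = -3 + \left(16 + 12\right) \left(14 + 5\right) = -3 + 28 \cdot 19 = -3 + 532 = 529$)
$f{\left(G \right)} = G$ ($f{\left(G \right)} = \left(0 + 1\right) G = 1 G = G$)
$\frac{1}{f{\left(L \right)} + 10} = \frac{1}{529 + 10} = \frac{1}{539}$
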